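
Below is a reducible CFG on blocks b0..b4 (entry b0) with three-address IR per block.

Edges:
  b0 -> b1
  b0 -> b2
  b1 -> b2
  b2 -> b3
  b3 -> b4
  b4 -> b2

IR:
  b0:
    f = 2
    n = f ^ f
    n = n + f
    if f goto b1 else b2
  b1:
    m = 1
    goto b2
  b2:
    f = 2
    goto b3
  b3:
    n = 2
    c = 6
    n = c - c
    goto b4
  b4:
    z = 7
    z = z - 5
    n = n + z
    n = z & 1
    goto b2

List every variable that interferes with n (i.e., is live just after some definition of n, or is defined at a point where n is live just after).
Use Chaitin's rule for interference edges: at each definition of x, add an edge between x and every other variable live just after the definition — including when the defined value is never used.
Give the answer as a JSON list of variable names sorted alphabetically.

Block summaries:
  b0: {f,n} / ∅
  b1: {m} / ∅
  b2: {f} / ∅
  b3: {c,n} / ∅
  b4: {n,z} / {n}

Liveness:
  live b0: ∅→∅
  live b1: ∅→∅
  live b2: ∅→∅
  live b3: ∅→{n}
  live b4: {n}→∅

Interfere edges:
  c: ∅
  f: {n}
  m: ∅
  n: {f,z}
  z: {n}

N(n) = ["f", "z"]

Answer: ["f", "z"]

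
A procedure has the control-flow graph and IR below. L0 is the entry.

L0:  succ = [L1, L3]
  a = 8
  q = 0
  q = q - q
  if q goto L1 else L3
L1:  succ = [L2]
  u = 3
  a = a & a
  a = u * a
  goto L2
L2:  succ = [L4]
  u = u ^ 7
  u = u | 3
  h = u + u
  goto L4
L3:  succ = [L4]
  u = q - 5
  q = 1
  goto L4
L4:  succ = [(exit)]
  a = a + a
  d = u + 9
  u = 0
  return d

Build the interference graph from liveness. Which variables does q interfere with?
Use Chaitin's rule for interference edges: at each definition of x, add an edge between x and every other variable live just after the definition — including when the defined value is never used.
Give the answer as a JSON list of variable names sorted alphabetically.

Per-block:
  L0 def {a,q} use ∅
  L1 def {a,u} use {a}
  L2 def {h,u} use {u}
  L3 def {q,u} use {q}
  L4 def {a,d,u} use {a,u}

Liveness:
  live L0: ∅→{a,q}
  live L1: {a}→{a,u}
  live L2: {a,u}→{a,u}
  live L3: {a,q}→{a,u}
  live L4: {a,u}→∅

Interfere edges:
  a: {h,q,u}
  d: {u}
  h: {a,u}
  q: {a,u}
  u: {a,d,h,q}

N(q) = ["a", "u"]

Answer: ["a", "u"]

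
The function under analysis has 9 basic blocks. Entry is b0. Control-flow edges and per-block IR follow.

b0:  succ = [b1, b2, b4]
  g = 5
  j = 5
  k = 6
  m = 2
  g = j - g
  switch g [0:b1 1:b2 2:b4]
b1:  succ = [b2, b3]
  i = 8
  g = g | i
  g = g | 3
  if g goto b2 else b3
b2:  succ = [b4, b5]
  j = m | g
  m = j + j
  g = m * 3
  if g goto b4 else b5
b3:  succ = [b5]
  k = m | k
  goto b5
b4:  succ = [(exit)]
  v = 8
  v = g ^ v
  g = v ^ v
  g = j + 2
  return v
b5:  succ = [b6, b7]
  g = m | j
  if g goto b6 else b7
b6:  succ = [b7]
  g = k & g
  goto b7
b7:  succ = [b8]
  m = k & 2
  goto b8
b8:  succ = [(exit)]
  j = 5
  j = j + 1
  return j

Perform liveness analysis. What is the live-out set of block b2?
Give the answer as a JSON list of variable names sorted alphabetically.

Answer: ["g", "j", "k", "m"]

Analysis:
def/use:
  b0: def={g,j,k,m} ue=∅
  b1: def={g,i} ue={g}
  b2: def={g,j,m} ue={g,m}
  b3: def={k} ue={k,m}
  b4: def={g,v} ue={g,j}
  b5: def={g} ue={j,m}
  b6: def={g} ue={g,k}
  b7: def={m} ue={k}
  b8: def={j} ue=∅

Backward fixpoint:
  b0: in=∅ out={g,j,k,m}
  b1: in={g,j,k,m} out={g,j,k,m}
  b2: in={g,k,m} out={g,j,k,m}
  b3: in={j,k,m} out={j,k,m}
  b4: in={g,j} out=∅
  b5: in={j,k,m} out={g,k}
  b6: in={g,k} out={k}
  b7: in={k} out=∅
  b8: in=∅ out=∅

live-out(b2) = ["g", "j", "k", "m"]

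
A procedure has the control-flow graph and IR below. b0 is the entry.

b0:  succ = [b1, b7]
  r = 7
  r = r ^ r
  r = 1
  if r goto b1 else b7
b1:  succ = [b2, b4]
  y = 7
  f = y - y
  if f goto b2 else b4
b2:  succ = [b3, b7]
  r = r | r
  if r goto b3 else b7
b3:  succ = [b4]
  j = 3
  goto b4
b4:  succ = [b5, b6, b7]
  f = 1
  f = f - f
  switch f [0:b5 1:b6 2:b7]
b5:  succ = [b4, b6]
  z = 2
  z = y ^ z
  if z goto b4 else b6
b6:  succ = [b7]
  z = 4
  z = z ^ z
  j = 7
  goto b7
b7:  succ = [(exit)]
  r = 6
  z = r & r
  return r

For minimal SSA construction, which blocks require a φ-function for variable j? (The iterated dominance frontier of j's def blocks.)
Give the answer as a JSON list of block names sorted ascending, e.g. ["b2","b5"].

Answer: ["b4", "b7"]

Analysis:
idom tree: b1←b0 b2←b1 b3←b2 b4←b1 b5←b4 b6←b4 b7←b0
Dom at joins:
  b4: preds {b1,b3,b5}: {b0,b1} ∩ {b0,b1,b2,b3} ∩ {b0,b1,b4,b5} = {b0,b1}; idom=b1
  b6: preds {b4,b5}: {b0,b1,b4} ∩ {b0,b1,b4,b5} = {b0,b1,b4}; idom=b4
  b7: preds {b0,b2,b4,b6}: {b0} ∩ {b0,b1,b2} ∩ {b0,b1,b4} ∩ {b0,b1,b4,b6} = {b0}; idom=b0

Frontier:
  join b4 pred b1: · stop@b1
  join b4 pred b3: b3→b2 stop@b1
  join b4 pred b5: b5→b4 stop@b1
  join b6 pred b4: · stop@b4
  join b6 pred b5: b5 stop@b4
  join b7 pred b0: · stop@b0
  join b7 pred b2: b2→b1 stop@b0
  join b7 pred b4: b4→b1 stop@b0
  join b7 pred b6: b6→b4→b1 stop@b0
  DF(b0)=∅
  DF(b1)={b7}
  DF(b2)={b4,b7}
  DF(b3)={b4}
  DF(b4)={b4,b7}
  DF(b5)={b4,b6}
  DF(b6)={b7}
  DF(b7)=∅

φ for j: defs {b3,b6}
  DF⁺ = {b4,b7}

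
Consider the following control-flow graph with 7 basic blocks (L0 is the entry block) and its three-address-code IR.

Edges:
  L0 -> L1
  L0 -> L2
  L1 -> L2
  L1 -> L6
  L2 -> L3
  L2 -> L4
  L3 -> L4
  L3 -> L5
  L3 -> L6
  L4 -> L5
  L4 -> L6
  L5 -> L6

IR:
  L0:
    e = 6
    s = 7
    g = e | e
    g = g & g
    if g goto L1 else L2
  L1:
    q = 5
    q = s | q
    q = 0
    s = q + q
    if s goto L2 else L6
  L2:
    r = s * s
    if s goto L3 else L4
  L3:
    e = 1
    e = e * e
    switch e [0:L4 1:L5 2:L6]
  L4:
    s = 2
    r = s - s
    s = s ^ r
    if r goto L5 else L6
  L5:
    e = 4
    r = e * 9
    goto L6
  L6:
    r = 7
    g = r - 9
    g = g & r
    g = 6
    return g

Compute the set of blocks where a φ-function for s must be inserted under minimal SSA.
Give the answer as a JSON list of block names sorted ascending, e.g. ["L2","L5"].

Answer: ["L2", "L5", "L6"]

Working:
idom tree: L1←L0 L2←L0 L3←L2 L4←L2 L5←L2 L6←L0
Dom∩ at merges:
  L2: preds {L0,L1}: {L0} ∩ {L0,L1} = {L0}; idom=L0
  L4: preds {L2,L3}: {L0,L2} ∩ {L0,L2,L3} = {L0,L2}; idom=L2
  L5: preds {L3,L4}: {L0,L2,L3} ∩ {L0,L2,L4} = {L0,L2}; idom=L2
  L6: preds {L1,L3,L4,L5}: {L0,L1} ∩ {L0,L2,L3} ∩ {L0,L2,L4} ∩ {L0,L2,L5} = {L0}; idom=L0

DF walk-up:
  join L2 pred L0: · stop@L0
  join L2 pred L1: L1 stop@L0
  join L4 pred L2: · stop@L2
  join L4 pred L3: L3 stop@L2
  join L5 pred L3: L3 stop@L2
  join L5 pred L4: L4 stop@L2
  join L6 pred L1: L1 stop@L0
  join L6 pred L3: L3→L2 stop@L0
  join L6 pred L4: L4→L2 stop@L0
  join L6 pred L5: L5→L2 stop@L0
  L0 → ∅
  L1 → {L2,L6}
  L2 → {L6}
  L3 → {L4,L5,L6}
  L4 → {L5,L6}
  L5 → {L6}
  L6 → ∅

φ for s: defs {L0,L1,L4}
  DF⁺ = {L2,L5,L6}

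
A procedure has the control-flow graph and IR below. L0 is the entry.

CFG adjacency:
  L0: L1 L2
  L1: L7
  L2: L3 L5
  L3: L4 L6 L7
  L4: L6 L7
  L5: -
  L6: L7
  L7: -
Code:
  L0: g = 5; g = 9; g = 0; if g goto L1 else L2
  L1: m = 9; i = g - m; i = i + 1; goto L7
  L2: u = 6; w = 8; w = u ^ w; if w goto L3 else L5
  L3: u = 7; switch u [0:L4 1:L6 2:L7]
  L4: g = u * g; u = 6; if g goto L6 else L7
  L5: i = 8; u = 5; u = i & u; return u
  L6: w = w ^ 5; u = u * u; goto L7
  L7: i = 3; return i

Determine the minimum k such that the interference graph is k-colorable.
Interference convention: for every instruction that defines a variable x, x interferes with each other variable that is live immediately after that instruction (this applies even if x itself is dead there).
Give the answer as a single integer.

Block summaries:
  L0 def {g} use ∅
  L1 def {i,m} use {g}
  L2 def {u,w} use ∅
  L3 def {u} use ∅
  L4 def {g,u} use {g,u}
  L5 def {i,u} use ∅
  L6 def {u,w} use {u,w}
  L7 def {i} use ∅

Liveness:
  live L0: ∅→{g}
  live L1: {g}→∅
  live L2: {g}→{g,w}
  live L3: {g,w}→{g,u,w}
  live L4: {g,u,w}→{u,w}
  live L5: ∅→∅
  live L6: {u,w}→∅
  live L7: ∅→∅

Conflict graph:
  g — {m,u,w}
  i — {u}
  m — {g}
  u — {g,i,w}
  w — {g,u}

Chromatic number:
  {g,u,w} pairwise interfere (3-clique) ⇒ χ ≥ 3
  3-colouring: r0={g,i}  r1={m,u}  r2={w}
  χ = 3

Answer: 3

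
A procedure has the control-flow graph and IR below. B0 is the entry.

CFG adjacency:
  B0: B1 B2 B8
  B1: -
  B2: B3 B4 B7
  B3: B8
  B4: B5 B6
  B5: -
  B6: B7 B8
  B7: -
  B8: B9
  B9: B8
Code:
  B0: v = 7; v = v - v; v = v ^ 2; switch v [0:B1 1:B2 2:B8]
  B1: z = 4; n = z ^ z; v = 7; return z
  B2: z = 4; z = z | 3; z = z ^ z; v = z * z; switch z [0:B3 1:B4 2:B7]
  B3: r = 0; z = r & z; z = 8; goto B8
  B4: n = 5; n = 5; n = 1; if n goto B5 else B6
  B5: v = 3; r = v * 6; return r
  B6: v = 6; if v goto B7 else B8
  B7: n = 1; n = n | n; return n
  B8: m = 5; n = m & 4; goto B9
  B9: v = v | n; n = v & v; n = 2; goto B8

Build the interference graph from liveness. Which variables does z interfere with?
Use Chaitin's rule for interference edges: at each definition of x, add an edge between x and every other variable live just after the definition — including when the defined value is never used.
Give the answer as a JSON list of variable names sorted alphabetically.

Block summaries:
  B0: def={v} ue=∅
  B1: def={n,v,z} ue=∅
  B2: def={v,z} ue=∅
  B3: def={r,z} ue={z}
  B4: def={n} ue=∅
  B5: def={r,v} ue=∅
  B6: def={v} ue=∅
  B7: def={n} ue=∅
  B8: def={m,n} ue=∅
  B9: def={n,v} ue={n,v}

Live sets:
  B0: in=∅ out={v}
  B1: in=∅ out=∅
  B2: in=∅ out={v,z}
  B3: in={v,z} out={v}
  B4: in=∅ out=∅
  B5: in=∅ out=∅
  B6: in=∅ out={v}
  B7: in=∅ out=∅
  B8: in={v} out={n,v}
  B9: in={n,v} out={v}

Conflict graph:
  m↔{v}
  n↔{v,z}
  r↔{v,z}
  v↔{m,n,r,z}
  z↔{n,r,v}

N(z) = ["n", "r", "v"]

Answer: ["n", "r", "v"]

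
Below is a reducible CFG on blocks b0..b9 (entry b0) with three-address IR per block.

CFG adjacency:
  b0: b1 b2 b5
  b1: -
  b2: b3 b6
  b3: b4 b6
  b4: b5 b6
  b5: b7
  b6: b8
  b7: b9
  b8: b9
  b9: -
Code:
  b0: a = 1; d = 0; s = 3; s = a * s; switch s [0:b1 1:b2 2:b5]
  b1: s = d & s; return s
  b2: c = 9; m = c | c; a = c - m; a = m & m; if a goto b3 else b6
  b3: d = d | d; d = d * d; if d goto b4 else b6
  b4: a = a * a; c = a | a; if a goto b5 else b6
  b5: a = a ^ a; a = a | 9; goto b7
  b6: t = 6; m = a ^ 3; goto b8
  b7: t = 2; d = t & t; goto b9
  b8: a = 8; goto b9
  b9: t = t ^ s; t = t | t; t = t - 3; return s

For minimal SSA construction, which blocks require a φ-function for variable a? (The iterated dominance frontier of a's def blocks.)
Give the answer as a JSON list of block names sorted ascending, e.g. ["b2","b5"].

idom tree: b1←b0 b2←b0 b3←b2 b4←b3 b5←b0 b6←b2 b7←b5 b8←b6 b9←b0
Dom at joins:
  b5: preds {b0,b4}: {b0} ∩ {b0,b2,b3,b4} = {b0}; idom=b0
  b6: preds {b2,b3,b4}: {b0,b2} ∩ {b0,b2,b3} ∩ {b0,b2,b3,b4} = {b0,b2}; idom=b2
  b9: preds {b7,b8}: {b0,b5,b7} ∩ {b0,b2,b6,b8} = {b0}; idom=b0

DF derivation:
  join b5 pred b0: · stop@b0
  join b5 pred b4: b4→b3→b2 stop@b0
  join b6 pred b2: · stop@b2
  join b6 pred b3: b3 stop@b2
  join b6 pred b4: b4→b3 stop@b2
  join b9 pred b7: b7→b5 stop@b0
  join b9 pred b8: b8→b6→b2 stop@b0
  b0: DF=∅
  b1: DF=∅
  b2: DF={b5,b9}
  b3: DF={b5,b6}
  b4: DF={b5,b6}
  b5: DF={b9}
  b6: DF={b9}
  b7: DF={b9}
  b8: DF={b9}
  b9: DF=∅

φ for a: defs {b0,b2,b4,b5,b8}
  DF⁺ = {b5,b6,b9}

Answer: ["b5", "b6", "b9"]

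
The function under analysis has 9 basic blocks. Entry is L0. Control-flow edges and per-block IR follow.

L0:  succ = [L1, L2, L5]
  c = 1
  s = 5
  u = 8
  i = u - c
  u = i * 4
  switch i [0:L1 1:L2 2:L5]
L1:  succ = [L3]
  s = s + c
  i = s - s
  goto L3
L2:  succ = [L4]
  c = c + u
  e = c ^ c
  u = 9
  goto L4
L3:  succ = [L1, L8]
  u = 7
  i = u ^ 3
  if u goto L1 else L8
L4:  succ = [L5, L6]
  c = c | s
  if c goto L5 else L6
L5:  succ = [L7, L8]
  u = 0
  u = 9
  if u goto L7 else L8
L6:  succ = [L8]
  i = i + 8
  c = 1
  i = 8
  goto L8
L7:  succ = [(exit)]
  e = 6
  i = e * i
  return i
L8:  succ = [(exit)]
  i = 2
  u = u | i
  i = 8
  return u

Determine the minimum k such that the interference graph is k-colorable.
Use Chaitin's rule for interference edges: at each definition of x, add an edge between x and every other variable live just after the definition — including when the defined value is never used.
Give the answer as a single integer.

Answer: 4

Derivation:
Per-block:
  L0: {c,i,s,u} / ∅
  L1: {i,s} / {c,s}
  L2: {c,e,u} / {c,u}
  L3: {i,u} / ∅
  L4: {c} / {c,s}
  L5: {u} / ∅
  L6: {c,i} / {i}
  L7: {e,i} / {i}
  L8: {i,u} / {u}

Live sets:
  L0: in=∅ out={c,i,s,u}
  L1: in={c,s} out={c,s}
  L2: in={c,i,s,u} out={c,i,s,u}
  L3: in={c,s} out={c,s,u}
  L4: in={c,i,s,u} out={i,u}
  L5: in={i} out={i,u}
  L6: in={i,u} out={u}
  L7: in={i} out=∅
  L8: in={u} out=∅

Interfere edges:
  c: {e,i,s,u}
  e: {c,i,s}
  i: {c,e,s,u}
  s: {c,e,i,u}
  u: {c,i,s}

Registers:
  {c,e,i,s} pairwise interfere (4-clique) ⇒ χ ≥ 4
  assign c→c0 e→c3 i→c1 s→c2 u→c3 — no edge inside a register ⇒ χ ≤ 4
  χ = 4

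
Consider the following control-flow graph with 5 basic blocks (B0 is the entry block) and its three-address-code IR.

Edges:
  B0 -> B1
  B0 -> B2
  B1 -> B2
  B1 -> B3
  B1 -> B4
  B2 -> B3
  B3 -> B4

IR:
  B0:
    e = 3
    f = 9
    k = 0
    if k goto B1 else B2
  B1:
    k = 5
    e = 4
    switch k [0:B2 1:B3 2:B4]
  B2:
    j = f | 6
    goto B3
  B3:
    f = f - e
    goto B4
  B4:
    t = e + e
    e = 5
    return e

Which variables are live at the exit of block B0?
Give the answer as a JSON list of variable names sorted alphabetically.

Answer: ["e", "f"]

Analysis:
Block summaries:
  B0 def {e,f,k} use ∅
  B1 def {e,k} use ∅
  B2 def {j} use {f}
  B3 def {f} use {e,f}
  B4 def {e,t} use {e}

Backward fixpoint:
  B0: in=∅ out={e,f}
  B1: in={f} out={e,f}
  B2: in={e,f} out={e,f}
  B3: in={e,f} out={e}
  B4: in={e} out=∅

live-out(B0) = ["e", "f"]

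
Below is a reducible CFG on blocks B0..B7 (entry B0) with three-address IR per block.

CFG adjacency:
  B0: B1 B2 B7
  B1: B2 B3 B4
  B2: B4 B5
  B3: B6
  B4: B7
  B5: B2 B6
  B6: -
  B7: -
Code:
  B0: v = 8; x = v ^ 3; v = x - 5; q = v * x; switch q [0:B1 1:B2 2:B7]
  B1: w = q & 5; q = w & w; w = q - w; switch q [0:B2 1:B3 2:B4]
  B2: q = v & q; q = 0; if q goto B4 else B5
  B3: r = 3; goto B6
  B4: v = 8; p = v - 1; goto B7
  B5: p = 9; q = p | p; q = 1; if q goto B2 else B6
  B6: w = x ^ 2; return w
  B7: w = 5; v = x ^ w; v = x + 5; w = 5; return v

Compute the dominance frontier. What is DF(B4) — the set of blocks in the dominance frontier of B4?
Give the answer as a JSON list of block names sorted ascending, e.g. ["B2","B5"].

idom tree: B1←B0 B2←B0 B3←B1 B4←B0 B5←B2 B6←B0 B7←B0
Dom at joins:
  B2: preds {B0,B1,B5}: {B0} ∩ {B0,B1} ∩ {B0,B2,B5} = {B0}; idom=B0
  B4: preds {B1,B2}: {B0,B1} ∩ {B0,B2} = {B0}; idom=B0
  B6: preds {B3,B5}: {B0,B1,B3} ∩ {B0,B2,B5} = {B0}; idom=B0
  B7: preds {B0,B4}: {B0} ∩ {B0,B4} = {B0}; idom=B0

DF derivation:
  join B2 pred B0: · stop@B0
  join B2 pred B1: B1 stop@B0
  join B2 pred B5: B5→B2 stop@B0
  join B4 pred B1: B1 stop@B0
  join B4 pred B2: B2 stop@B0
  join B6 pred B3: B3→B1 stop@B0
  join B6 pred B5: B5→B2 stop@B0
  join B7 pred B0: · stop@B0
  join B7 pred B4: B4 stop@B0
  B0: DF=∅
  B1: DF={B2,B4,B6}
  B2: DF={B2,B4,B6}
  B3: DF={B6}
  B4: DF={B7}
  B5: DF={B2,B6}
  B6: DF=∅
  B7: DF=∅

DF(B4) = ["B7"]

Answer: ["B7"]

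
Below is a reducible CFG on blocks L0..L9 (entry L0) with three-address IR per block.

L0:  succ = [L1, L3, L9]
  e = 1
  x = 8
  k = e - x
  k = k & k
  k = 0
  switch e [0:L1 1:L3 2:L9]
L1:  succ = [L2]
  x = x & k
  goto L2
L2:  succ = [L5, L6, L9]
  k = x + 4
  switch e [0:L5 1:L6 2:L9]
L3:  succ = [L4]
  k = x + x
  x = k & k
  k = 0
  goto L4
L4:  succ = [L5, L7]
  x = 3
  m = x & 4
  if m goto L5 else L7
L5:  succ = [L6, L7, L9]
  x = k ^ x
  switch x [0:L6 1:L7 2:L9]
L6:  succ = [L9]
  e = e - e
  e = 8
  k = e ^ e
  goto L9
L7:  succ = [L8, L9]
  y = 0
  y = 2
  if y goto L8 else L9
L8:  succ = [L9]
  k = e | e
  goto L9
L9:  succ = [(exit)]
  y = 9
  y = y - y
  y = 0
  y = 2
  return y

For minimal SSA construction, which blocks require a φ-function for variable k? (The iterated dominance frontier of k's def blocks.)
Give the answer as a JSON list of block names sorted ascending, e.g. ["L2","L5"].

idom tree: L1←L0 L2←L1 L3←L0 L4←L3 L5←L0 L6←L0 L7←L0 L8←L7 L9←L0
Dom∩ at merges:
  L5: preds {L2,L4}: {L0,L1,L2} ∩ {L0,L3,L4} = {L0}; idom=L0
  L6: preds {L2,L5}: {L0,L1,L2} ∩ {L0,L5} = {L0}; idom=L0
  L7: preds {L4,L5}: {L0,L3,L4} ∩ {L0,L5} = {L0}; idom=L0
  L9: preds {L0,L2,L5,L6,L7,L8}: {L0} ∩ {L0,L1,L2} ∩ {L0,L5} ∩ {L0,L6} ∩ {L0,L7} ∩ {L0,L7,L8} = {L0}; idom=L0

DF derivation:
  join L5 pred L2: L2→L1 stop@L0
  join L5 pred L4: L4→L3 stop@L0
  join L6 pred L2: L2→L1 stop@L0
  join L6 pred L5: L5 stop@L0
  join L7 pred L4: L4→L3 stop@L0
  join L7 pred L5: L5 stop@L0
  join L9 pred L0: · stop@L0
  join L9 pred L2: L2→L1 stop@L0
  join L9 pred L5: L5 stop@L0
  join L9 pred L6: L6 stop@L0
  join L9 pred L7: L7 stop@L0
  join L9 pred L8: L8→L7 stop@L0
  L0: DF=∅
  L1: DF={L5,L6,L9}
  L2: DF={L5,L6,L9}
  L3: DF={L5,L7}
  L4: DF={L5,L7}
  L5: DF={L6,L7,L9}
  L6: DF={L9}
  L7: DF={L9}
  L8: DF={L9}
  L9: DF=∅

φ for k: defs {L0,L2,L3,L6,L8}
  DF⁺ = {L5,L6,L7,L9}

Answer: ["L5", "L6", "L7", "L9"]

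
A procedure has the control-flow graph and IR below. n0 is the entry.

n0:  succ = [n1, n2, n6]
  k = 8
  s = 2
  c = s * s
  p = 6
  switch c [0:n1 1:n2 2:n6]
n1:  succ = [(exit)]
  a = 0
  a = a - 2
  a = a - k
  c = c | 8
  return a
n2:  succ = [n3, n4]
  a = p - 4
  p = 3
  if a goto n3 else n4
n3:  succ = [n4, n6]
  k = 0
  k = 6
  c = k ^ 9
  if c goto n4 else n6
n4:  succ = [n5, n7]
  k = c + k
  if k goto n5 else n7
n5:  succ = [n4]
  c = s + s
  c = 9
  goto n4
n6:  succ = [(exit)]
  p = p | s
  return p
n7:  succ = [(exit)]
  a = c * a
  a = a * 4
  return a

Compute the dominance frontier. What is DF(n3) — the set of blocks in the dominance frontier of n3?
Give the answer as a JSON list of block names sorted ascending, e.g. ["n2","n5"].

Answer: ["n4", "n6"]

Derivation:
idom tree: n1←n0 n2←n0 n3←n2 n4←n2 n5←n4 n6←n0 n7←n4
Join-block Dom:
  n4: preds {n2,n3,n5}: {n0,n2} ∩ {n0,n2,n3} ∩ {n0,n2,n4,n5} = {n0,n2}; idom=n2
  n6: preds {n0,n3}: {n0} ∩ {n0,n2,n3} = {n0}; idom=n0

Frontier:
  join n4 pred n2: · stop@n2
  join n4 pred n3: n3 stop@n2
  join n4 pred n5: n5→n4 stop@n2
  join n6 pred n0: · stop@n0
  join n6 pred n3: n3→n2 stop@n0
  DF(n0)=∅
  DF(n1)=∅
  DF(n2)={n6}
  DF(n3)={n4,n6}
  DF(n4)={n4}
  DF(n5)={n4}
  DF(n6)=∅
  DF(n7)=∅

DF(n3) = ["n4", "n6"]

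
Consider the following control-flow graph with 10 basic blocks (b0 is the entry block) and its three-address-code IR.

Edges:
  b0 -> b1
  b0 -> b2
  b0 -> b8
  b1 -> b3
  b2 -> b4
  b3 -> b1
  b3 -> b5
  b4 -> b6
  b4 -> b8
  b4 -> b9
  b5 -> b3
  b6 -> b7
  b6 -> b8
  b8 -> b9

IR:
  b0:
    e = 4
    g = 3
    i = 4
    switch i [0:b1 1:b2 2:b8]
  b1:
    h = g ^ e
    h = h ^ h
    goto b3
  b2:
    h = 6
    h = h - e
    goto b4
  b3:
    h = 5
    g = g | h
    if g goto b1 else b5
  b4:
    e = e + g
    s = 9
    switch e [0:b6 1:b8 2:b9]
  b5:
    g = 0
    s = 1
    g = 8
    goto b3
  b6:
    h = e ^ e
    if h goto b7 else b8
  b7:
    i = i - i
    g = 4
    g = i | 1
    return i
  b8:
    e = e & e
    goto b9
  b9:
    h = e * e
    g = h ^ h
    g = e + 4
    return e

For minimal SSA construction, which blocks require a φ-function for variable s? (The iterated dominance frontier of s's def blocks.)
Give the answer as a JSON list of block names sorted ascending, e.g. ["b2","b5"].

Answer: ["b1", "b3", "b8", "b9"]

Analysis:
idom tree: b1←b0 b2←b0 b3←b1 b4←b2 b5←b3 b6←b4 b7←b6 b8←b0 b9←b0
Join-block Dom:
  b1: preds {b0,b3}: {b0} ∩ {b0,b1,b3} = {b0}; idom=b0
  b3: preds {b1,b5}: {b0,b1} ∩ {b0,b1,b3,b5} = {b0,b1}; idom=b1
  b8: preds {b0,b4,b6}: {b0} ∩ {b0,b2,b4} ∩ {b0,b2,b4,b6} = {b0}; idom=b0
  b9: preds {b4,b8}: {b0,b2,b4} ∩ {b0,b8} = {b0}; idom=b0

DF derivation:
  b1←b0: walk · to b0
  b1←b3: walk b3→b1 to b0
  b3←b1: walk · to b1
  b3←b5: walk b5→b3 to b1
  b8←b0: walk · to b0
  b8←b4: walk b4→b2 to b0
  b8←b6: walk b6→b4→b2 to b0
  b9←b4: walk b4→b2 to b0
  b9←b8: walk b8 to b0
  b0: DF=∅
  b1: DF={b1}
  b2: DF={b8,b9}
  b3: DF={b1,b3}
  b4: DF={b8,b9}
  b5: DF={b3}
  b6: DF={b8}
  b7: DF=∅
  b8: DF={b9}
  b9: DF=∅

φ for s: defs {b4,b5}
  DF⁺ = {b1,b3,b8,b9}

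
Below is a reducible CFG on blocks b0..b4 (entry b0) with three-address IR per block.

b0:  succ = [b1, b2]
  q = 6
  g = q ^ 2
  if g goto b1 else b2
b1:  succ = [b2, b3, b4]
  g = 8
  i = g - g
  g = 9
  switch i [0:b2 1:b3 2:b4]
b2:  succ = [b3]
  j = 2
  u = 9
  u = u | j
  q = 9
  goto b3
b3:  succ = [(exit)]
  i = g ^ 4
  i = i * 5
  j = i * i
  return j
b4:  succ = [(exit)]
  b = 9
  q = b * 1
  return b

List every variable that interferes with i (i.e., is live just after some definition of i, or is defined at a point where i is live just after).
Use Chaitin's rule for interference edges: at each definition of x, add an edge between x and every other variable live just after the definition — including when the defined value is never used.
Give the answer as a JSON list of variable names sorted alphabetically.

Answer: ["g"]

Analysis:
def/use:
  b0: def={g,q} ue=∅
  b1: def={g,i} ue=∅
  b2: def={j,q,u} ue=∅
  b3: def={i,j} ue={g}
  b4: def={b,q} ue=∅

Liveness:
  b0 li=∅ lo={g}
  b1 li=∅ lo={g}
  b2 li={g} lo={g}
  b3 li={g} lo=∅
  b4 li=∅ lo=∅

Interference:
  b↔{q}
  g↔{i,j,q,u}
  i↔{g}
  j↔{g,u}
  q↔{b,g}
  u↔{g,j}

N(i) = ["g"]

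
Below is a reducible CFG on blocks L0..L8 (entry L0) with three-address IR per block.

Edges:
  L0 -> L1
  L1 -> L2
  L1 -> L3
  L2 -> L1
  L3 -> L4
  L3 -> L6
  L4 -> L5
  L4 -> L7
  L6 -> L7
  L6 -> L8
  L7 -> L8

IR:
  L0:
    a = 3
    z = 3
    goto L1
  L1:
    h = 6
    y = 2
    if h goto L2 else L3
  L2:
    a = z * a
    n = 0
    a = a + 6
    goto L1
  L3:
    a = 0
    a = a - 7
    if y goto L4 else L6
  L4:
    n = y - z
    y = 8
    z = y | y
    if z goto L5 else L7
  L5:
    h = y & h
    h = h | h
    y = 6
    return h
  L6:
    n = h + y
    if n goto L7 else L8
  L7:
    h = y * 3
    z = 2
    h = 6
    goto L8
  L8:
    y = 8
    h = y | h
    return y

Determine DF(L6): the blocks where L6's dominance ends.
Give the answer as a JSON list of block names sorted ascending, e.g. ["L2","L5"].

idom tree: L1←L0 L2←L1 L3←L1 L4←L3 L5←L4 L6←L3 L7←L3 L8←L3
Dom at joins:
  L1: preds {L0,L2}: {L0} ∩ {L0,L1,L2} = {L0}; idom=L0
  L7: preds {L4,L6}: {L0,L1,L3,L4} ∩ {L0,L1,L3,L6} = {L0,L1,L3}; idom=L3
  L8: preds {L6,L7}: {L0,L1,L3,L6} ∩ {L0,L1,L3,L7} = {L0,L1,L3}; idom=L3

Frontier:
  join L1 pred L0: · stop@L0
  join L1 pred L2: L2→L1 stop@L0
  join L7 pred L4: L4 stop@L3
  join L7 pred L6: L6 stop@L3
  join L8 pred L6: L6 stop@L3
  join L8 pred L7: L7 stop@L3
  L0 → ∅
  L1 → {L1}
  L2 → {L1}
  L3 → ∅
  L4 → {L7}
  L5 → ∅
  L6 → {L7,L8}
  L7 → {L8}
  L8 → ∅

DF(L6) = ["L7", "L8"]

Answer: ["L7", "L8"]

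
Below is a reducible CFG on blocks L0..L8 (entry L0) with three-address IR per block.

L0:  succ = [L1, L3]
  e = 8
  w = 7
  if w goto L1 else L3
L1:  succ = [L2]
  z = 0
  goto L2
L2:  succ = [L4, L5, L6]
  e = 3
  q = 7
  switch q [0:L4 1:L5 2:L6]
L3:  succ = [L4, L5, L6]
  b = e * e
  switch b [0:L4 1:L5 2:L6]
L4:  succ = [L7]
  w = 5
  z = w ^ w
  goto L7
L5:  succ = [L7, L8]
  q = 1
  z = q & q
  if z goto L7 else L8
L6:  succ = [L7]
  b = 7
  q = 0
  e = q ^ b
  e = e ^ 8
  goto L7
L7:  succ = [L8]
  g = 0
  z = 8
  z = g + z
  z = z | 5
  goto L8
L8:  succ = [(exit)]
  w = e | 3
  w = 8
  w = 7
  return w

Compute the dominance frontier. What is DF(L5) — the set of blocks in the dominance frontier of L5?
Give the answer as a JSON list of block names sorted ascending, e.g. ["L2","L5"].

Answer: ["L7", "L8"]

Analysis:
idom tree: L1←L0 L2←L1 L3←L0 L4←L0 L5←L0 L6←L0 L7←L0 L8←L0
Dom∩ at merges:
  L4: preds {L2,L3}: {L0,L1,L2} ∩ {L0,L3} = {L0}; idom=L0
  L5: preds {L2,L3}: {L0,L1,L2} ∩ {L0,L3} = {L0}; idom=L0
  L6: preds {L2,L3}: {L0,L1,L2} ∩ {L0,L3} = {L0}; idom=L0
  L7: preds {L4,L5,L6}: {L0,L4} ∩ {L0,L5} ∩ {L0,L6} = {L0}; idom=L0
  L8: preds {L5,L7}: {L0,L5} ∩ {L0,L7} = {L0}; idom=L0

DF walk-up:
  L4←L2: walk L2→L1 to L0
  L4←L3: walk L3 to L0
  L5←L2: walk L2→L1 to L0
  L5←L3: walk L3 to L0
  L6←L2: walk L2→L1 to L0
  L6←L3: walk L3 to L0
  L7←L4: walk L4 to L0
  L7←L5: walk L5 to L0
  L7←L6: walk L6 to L0
  L8←L5: walk L5 to L0
  L8←L7: walk L7 to L0
  DF(L0)=∅
  DF(L1)={L4,L5,L6}
  DF(L2)={L4,L5,L6}
  DF(L3)={L4,L5,L6}
  DF(L4)={L7}
  DF(L5)={L7,L8}
  DF(L6)={L7}
  DF(L7)={L8}
  DF(L8)=∅

DF(L5) = ["L7", "L8"]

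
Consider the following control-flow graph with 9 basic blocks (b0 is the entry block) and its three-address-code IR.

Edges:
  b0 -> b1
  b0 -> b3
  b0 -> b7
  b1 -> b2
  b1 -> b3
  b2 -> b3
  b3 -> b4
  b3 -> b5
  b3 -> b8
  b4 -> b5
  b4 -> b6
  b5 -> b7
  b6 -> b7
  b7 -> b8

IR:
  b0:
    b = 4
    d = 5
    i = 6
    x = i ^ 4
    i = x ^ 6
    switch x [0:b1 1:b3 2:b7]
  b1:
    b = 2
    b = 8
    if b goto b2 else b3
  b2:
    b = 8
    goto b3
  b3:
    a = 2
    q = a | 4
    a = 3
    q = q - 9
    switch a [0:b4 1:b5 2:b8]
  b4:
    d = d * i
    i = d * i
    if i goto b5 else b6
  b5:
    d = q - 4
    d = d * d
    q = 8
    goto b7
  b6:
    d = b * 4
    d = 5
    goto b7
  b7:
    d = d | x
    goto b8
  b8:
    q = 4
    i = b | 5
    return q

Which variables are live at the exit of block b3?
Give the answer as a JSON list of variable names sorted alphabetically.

def/use:
  b0: def={b,d,i,x} ue=∅
  b1: def={b} ue=∅
  b2: def={b} ue=∅
  b3: def={a,q} ue=∅
  b4: def={d,i} ue={d,i}
  b5: def={d,q} ue={q}
  b6: def={d} ue={b}
  b7: def={d} ue={d,x}
  b8: def={i,q} ue={b}

Liveness:
  b0: in=∅ out={b,d,i,x}
  b1: in={d,i,x} out={b,d,i,x}
  b2: in={d,i,x} out={b,d,i,x}
  b3: in={b,d,i,x} out={b,d,i,q,x}
  b4: in={b,d,i,q,x} out={b,q,x}
  b5: in={b,q,x} out={b,d,x}
  b6: in={b,x} out={b,d,x}
  b7: in={b,d,x} out={b}
  b8: in={b} out=∅

live-out(b3) = ["b", "d", "i", "q", "x"]

Answer: ["b", "d", "i", "q", "x"]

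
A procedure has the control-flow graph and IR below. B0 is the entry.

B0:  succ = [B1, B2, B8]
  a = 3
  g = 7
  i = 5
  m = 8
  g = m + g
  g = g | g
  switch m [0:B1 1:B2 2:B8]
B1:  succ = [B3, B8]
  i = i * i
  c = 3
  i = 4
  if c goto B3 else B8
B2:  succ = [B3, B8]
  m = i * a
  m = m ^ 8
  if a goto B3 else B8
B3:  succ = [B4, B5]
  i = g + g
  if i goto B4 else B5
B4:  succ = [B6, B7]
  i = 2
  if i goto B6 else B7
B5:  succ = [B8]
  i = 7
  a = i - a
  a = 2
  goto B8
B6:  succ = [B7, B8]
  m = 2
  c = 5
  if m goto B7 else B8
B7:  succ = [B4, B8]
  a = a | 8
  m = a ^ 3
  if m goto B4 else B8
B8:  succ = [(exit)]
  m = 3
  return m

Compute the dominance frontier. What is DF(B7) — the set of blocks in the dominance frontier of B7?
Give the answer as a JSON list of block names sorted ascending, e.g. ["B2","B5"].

idom tree: B1←B0 B2←B0 B3←B0 B4←B3 B5←B3 B6←B4 B7←B4 B8←B0
Dom∩ at merges:
  B3: preds {B1,B2}: {B0,B1} ∩ {B0,B2} = {B0}; idom=B0
  B4: preds {B3,B7}: {B0,B3} ∩ {B0,B3,B4,B7} = {B0,B3}; idom=B3
  B7: preds {B4,B6}: {B0,B3,B4} ∩ {B0,B3,B4,B6} = {B0,B3,B4}; idom=B4
  B8: preds {B0,B1,B2,B5,B6,B7}: {B0} ∩ {B0,B1} ∩ {B0,B2} ∩ {B0,B3,B5} ∩ {B0,B3,B4,B6} ∩ {B0,B3,B4,B7} = {B0}; idom=B0

Frontier:
  join B3 pred B1: B1 stop@B0
  join B3 pred B2: B2 stop@B0
  join B4 pred B3: · stop@B3
  join B4 pred B7: B7→B4 stop@B3
  join B7 pred B4: · stop@B4
  join B7 pred B6: B6 stop@B4
  join B8 pred B0: · stop@B0
  join B8 pred B1: B1 stop@B0
  join B8 pred B2: B2 stop@B0
  join B8 pred B5: B5→B3 stop@B0
  join B8 pred B6: B6→B4→B3 stop@B0
  join B8 pred B7: B7→B4→B3 stop@B0
  DF(B0)=∅
  DF(B1)={B3,B8}
  DF(B2)={B3,B8}
  DF(B3)={B8}
  DF(B4)={B4,B8}
  DF(B5)={B8}
  DF(B6)={B7,B8}
  DF(B7)={B4,B8}
  DF(B8)=∅

DF(B7) = ["B4", "B8"]

Answer: ["B4", "B8"]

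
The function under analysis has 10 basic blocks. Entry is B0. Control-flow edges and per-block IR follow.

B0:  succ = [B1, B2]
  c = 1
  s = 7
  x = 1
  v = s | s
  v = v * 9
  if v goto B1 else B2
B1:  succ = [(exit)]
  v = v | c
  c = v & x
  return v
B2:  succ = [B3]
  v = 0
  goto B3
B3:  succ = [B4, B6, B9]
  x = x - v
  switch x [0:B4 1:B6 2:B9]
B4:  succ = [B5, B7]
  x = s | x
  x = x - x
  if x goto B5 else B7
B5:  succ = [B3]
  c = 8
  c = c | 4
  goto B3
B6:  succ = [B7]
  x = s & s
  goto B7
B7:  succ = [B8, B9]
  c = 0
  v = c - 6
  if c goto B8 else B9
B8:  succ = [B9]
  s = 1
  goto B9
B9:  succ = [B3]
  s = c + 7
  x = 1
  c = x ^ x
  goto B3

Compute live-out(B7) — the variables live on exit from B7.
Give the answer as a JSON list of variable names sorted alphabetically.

Answer: ["c", "v"]

Working:
def/use:
  B0: {c,s,v,x} / ∅
  B1: {c,v} / {c,v,x}
  B2: {v} / ∅
  B3: {x} / {v,x}
  B4: {x} / {s,x}
  B5: {c} / ∅
  B6: {x} / {s}
  B7: {c,v} / ∅
  B8: {s} / ∅
  B9: {c,s,x} / {c}

Liveness:
  live B0: ∅→{c,s,v,x}
  live B1: {c,v,x}→∅
  live B2: {c,s,x}→{c,s,v,x}
  live B3: {c,s,v,x}→{c,s,v,x}
  live B4: {s,v,x}→{s,v,x}
  live B5: {s,v,x}→{c,s,v,x}
  live B6: {s}→∅
  live B7: ∅→{c,v}
  live B8: {c,v}→{c,v}
  live B9: {c,v}→{c,s,v,x}

live-out(B7) = ["c", "v"]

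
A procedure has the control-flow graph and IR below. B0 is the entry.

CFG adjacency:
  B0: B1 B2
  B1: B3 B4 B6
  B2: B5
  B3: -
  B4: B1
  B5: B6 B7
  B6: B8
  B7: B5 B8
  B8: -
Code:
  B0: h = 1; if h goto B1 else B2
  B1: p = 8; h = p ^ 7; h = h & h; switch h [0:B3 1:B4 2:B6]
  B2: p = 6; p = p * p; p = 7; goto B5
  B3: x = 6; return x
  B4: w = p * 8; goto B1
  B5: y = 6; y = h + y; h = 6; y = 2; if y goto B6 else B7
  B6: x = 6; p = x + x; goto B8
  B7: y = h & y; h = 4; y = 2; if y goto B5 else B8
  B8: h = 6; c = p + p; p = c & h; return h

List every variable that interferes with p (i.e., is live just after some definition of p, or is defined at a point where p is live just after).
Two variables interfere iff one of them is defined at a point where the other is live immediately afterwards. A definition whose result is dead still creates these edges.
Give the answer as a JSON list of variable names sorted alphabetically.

def/use:
  B0 def {h} use ∅
  B1 def {h,p} use ∅
  B2 def {p} use ∅
  B3 def {x} use ∅
  B4 def {w} use {p}
  B5 def {h,y} use {h}
  B6 def {p,x} use ∅
  B7 def {h,y} use {h,y}
  B8 def {c,h,p} use {p}

Liveness:
  B0: in=∅ out={h}
  B1: in=∅ out={p}
  B2: in={h} out={h,p}
  B3: in=∅ out=∅
  B4: in={p} out=∅
  B5: in={h,p} out={h,p,y}
  B6: in=∅ out={p}
  B7: in={h,p,y} out={h,p}
  B8: in={p} out=∅

Conflict graph:
  c: {h}
  h: {c,p,y}
  p: {h,y}
  w: ∅
  x: ∅
  y: {h,p}

N(p) = ["h", "y"]

Answer: ["h", "y"]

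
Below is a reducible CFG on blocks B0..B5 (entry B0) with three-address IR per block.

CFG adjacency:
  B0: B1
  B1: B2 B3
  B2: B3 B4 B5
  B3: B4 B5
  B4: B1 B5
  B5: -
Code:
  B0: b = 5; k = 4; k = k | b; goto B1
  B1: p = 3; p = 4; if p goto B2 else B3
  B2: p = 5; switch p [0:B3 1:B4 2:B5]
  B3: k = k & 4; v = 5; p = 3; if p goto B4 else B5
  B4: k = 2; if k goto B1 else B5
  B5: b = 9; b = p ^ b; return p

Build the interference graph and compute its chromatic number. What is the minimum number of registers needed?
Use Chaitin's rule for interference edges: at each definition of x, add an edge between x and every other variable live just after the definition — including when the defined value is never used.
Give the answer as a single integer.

Answer: 3

Derivation:
Per-block:
  B0: {b,k} / ∅
  B1: {p} / ∅
  B2: {p} / ∅
  B3: {k,p,v} / {k}
  B4: {k} / ∅
  B5: {b} / {p}

Liveness:
  B0: in=∅ out={k}
  B1: in={k} out={k}
  B2: in={k} out={k,p}
  B3: in={k} out={p}
  B4: in={p} out={k,p}
  B5: in={p} out=∅

Conflict graph:
  b: {k,p}
  k: {b,p}
  p: {b,k}
  v: ∅

Chromatic number:
  lower bound: {b,k,p} mutually conflict ⇒ χ ≥ 3
  3-colouring: r0={b,v}  r1={k}  r2={p}
  χ = 3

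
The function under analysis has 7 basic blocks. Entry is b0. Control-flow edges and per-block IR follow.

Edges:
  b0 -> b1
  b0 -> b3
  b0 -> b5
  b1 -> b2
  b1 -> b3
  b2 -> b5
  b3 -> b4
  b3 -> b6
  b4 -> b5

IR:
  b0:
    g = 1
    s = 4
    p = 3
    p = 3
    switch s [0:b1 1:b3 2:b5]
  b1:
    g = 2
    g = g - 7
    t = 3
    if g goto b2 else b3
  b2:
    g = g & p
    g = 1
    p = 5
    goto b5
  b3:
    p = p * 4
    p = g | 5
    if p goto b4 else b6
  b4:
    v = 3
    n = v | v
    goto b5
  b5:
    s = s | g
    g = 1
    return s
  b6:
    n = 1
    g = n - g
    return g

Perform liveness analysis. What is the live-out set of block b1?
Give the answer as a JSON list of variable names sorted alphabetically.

def/use:
  b0 def {g,p,s} use ∅
  b1 def {g,t} use ∅
  b2 def {g,p} use {g,p}
  b3 def {p} use {g,p}
  b4 def {n,v} use ∅
  b5 def {g,s} use {g,s}
  b6 def {g,n} use {g}

Liveness:
  live b0: ∅→{g,p,s}
  live b1: {p,s}→{g,p,s}
  live b2: {g,p,s}→{g,s}
  live b3: {g,p,s}→{g,s}
  live b4: {g,s}→{g,s}
  live b5: {g,s}→∅
  live b6: {g}→∅

live-out(b1) = ["g", "p", "s"]

Answer: ["g", "p", "s"]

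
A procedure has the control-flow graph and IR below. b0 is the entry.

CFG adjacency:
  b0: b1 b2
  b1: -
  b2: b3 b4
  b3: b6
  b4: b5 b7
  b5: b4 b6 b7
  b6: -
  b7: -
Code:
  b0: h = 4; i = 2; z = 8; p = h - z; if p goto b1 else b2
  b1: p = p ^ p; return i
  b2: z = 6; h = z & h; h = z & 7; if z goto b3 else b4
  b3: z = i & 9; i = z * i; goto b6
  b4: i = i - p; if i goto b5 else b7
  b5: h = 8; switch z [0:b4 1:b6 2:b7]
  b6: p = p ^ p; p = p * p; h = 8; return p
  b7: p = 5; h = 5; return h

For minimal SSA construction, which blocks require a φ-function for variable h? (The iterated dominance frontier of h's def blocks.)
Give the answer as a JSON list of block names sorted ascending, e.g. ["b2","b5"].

Answer: ["b4", "b6", "b7"]

Analysis:
idom tree: b1←b0 b2←b0 b3←b2 b4←b2 b5←b4 b6←b2 b7←b4
Dom∩ at merges:
  b4: preds {b2,b5}: {b0,b2} ∩ {b0,b2,b4,b5} = {b0,b2}; idom=b2
  b6: preds {b3,b5}: {b0,b2,b3} ∩ {b0,b2,b4,b5} = {b0,b2}; idom=b2
  b7: preds {b4,b5}: {b0,b2,b4} ∩ {b0,b2,b4,b5} = {b0,b2,b4}; idom=b4

Frontier:
  b4←b2: walk · to b2
  b4←b5: walk b5→b4 to b2
  b6←b3: walk b3 to b2
  b6←b5: walk b5→b4 to b2
  b7←b4: walk · to b4
  b7←b5: walk b5 to b4
  DF(b0)=∅
  DF(b1)=∅
  DF(b2)=∅
  DF(b3)={b6}
  DF(b4)={b4,b6}
  DF(b5)={b4,b6,b7}
  DF(b6)=∅
  DF(b7)=∅

φ for h: defs {b0,b2,b5,b6,b7}
  DF⁺ = {b4,b6,b7}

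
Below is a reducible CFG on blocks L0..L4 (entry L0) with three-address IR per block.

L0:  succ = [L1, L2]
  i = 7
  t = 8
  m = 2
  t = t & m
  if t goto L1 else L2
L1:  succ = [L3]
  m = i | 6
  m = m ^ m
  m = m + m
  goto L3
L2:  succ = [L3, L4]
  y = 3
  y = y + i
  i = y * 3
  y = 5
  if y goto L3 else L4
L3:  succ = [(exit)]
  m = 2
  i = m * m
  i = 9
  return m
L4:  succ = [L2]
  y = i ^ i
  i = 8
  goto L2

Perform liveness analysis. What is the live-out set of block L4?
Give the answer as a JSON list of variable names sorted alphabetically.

Answer: ["i"]

Analysis:
Block summaries:
  L0: def={i,m,t} ue=∅
  L1: def={m} ue={i}
  L2: def={i,y} ue={i}
  L3: def={i,m} ue=∅
  L4: def={i,y} ue={i}

Backward fixpoint:
  live L0: ∅→{i}
  live L1: {i}→∅
  live L2: {i}→{i}
  live L3: ∅→∅
  live L4: {i}→{i}

live-out(L4) = ["i"]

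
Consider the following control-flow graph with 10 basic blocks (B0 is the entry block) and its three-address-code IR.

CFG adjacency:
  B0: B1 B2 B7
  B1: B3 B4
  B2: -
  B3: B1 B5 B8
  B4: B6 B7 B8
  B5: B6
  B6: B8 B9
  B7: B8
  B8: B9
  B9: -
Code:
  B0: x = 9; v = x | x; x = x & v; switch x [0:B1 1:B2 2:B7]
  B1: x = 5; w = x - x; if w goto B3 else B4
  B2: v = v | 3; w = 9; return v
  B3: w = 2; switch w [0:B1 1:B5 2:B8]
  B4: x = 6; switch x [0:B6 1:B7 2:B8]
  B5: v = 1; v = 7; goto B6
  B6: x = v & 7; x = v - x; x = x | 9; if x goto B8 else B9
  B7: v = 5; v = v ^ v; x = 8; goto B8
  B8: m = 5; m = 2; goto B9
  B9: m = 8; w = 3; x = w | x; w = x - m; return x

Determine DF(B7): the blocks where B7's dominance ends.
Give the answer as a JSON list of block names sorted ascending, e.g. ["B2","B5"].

idom tree: B1←B0 B2←B0 B3←B1 B4←B1 B5←B3 B6←B1 B7←B0 B8←B0 B9←B0
Join-block Dom:
  B1: preds {B0,B3}: {B0} ∩ {B0,B1,B3} = {B0}; idom=B0
  B6: preds {B4,B5}: {B0,B1,B4} ∩ {B0,B1,B3,B5} = {B0,B1}; idom=B1
  B7: preds {B0,B4}: {B0} ∩ {B0,B1,B4} = {B0}; idom=B0
  B8: preds {B3,B4,B6,B7}: {B0,B1,B3} ∩ {B0,B1,B4} ∩ {B0,B1,B6} ∩ {B0,B7} = {B0}; idom=B0
  B9: preds {B6,B8}: {B0,B1,B6} ∩ {B0,B8} = {B0}; idom=B0

Frontier:
  B1←B0: walk · to B0
  B1←B3: walk B3→B1 to B0
  B6←B4: walk B4 to B1
  B6←B5: walk B5→B3 to B1
  B7←B0: walk · to B0
  B7←B4: walk B4→B1 to B0
  B8←B3: walk B3→B1 to B0
  B8←B4: walk B4→B1 to B0
  B8←B6: walk B6→B1 to B0
  B8←B7: walk B7 to B0
  B9←B6: walk B6→B1 to B0
  B9←B8: walk B8 to B0
  B0: DF=∅
  B1: DF={B1,B7,B8,B9}
  B2: DF=∅
  B3: DF={B1,B6,B8}
  B4: DF={B6,B7,B8}
  B5: DF={B6}
  B6: DF={B8,B9}
  B7: DF={B8}
  B8: DF={B9}
  B9: DF=∅

DF(B7) = ["B8"]

Answer: ["B8"]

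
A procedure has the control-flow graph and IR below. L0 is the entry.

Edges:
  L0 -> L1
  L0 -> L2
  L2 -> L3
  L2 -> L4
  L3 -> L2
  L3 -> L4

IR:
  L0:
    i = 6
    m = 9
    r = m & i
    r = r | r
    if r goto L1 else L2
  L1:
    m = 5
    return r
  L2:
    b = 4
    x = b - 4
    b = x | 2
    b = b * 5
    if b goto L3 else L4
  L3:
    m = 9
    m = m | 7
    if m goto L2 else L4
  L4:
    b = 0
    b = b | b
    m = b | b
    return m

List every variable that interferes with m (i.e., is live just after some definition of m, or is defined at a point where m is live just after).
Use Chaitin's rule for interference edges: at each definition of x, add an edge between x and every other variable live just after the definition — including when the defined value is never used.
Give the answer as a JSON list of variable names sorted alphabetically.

Answer: ["i", "r"]

Derivation:
Block summaries:
  L0 def {i,m,r} use ∅
  L1 def {m} use {r}
  L2 def {b,x} use ∅
  L3 def {m} use ∅
  L4 def {b,m} use ∅

Liveness:
  L0: in=∅ out={r}
  L1: in={r} out=∅
  L2: in=∅ out=∅
  L3: in=∅ out=∅
  L4: in=∅ out=∅

Interfere edges:
  b — ∅
  i — {m}
  m — {i,r}
  r — {m}
  x — ∅

N(m) = ["i", "r"]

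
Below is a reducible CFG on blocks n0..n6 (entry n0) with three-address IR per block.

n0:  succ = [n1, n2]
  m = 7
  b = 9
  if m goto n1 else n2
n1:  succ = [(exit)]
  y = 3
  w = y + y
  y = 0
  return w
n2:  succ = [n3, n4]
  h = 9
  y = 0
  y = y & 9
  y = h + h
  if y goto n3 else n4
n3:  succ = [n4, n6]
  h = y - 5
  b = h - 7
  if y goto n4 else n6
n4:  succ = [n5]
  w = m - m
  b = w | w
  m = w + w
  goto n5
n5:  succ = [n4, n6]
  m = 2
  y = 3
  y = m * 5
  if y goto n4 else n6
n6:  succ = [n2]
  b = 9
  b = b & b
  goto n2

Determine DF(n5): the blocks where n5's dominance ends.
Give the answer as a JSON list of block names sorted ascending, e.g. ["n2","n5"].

idom tree: n1←n0 n2←n0 n3←n2 n4←n2 n5←n4 n6←n2
Dom at joins:
  n2: preds {n0,n6}: {n0} ∩ {n0,n2,n6} = {n0}; idom=n0
  n4: preds {n2,n3,n5}: {n0,n2} ∩ {n0,n2,n3} ∩ {n0,n2,n4,n5} = {n0,n2}; idom=n2
  n6: preds {n3,n5}: {n0,n2,n3} ∩ {n0,n2,n4,n5} = {n0,n2}; idom=n2

DF derivation:
  n2←n0: walk · to n0
  n2←n6: walk n6→n2 to n0
  n4←n2: walk · to n2
  n4←n3: walk n3 to n2
  n4←n5: walk n5→n4 to n2
  n6←n3: walk n3 to n2
  n6←n5: walk n5→n4 to n2
  DF(n0)=∅
  DF(n1)=∅
  DF(n2)={n2}
  DF(n3)={n4,n6}
  DF(n4)={n4,n6}
  DF(n5)={n4,n6}
  DF(n6)={n2}

DF(n5) = ["n4", "n6"]

Answer: ["n4", "n6"]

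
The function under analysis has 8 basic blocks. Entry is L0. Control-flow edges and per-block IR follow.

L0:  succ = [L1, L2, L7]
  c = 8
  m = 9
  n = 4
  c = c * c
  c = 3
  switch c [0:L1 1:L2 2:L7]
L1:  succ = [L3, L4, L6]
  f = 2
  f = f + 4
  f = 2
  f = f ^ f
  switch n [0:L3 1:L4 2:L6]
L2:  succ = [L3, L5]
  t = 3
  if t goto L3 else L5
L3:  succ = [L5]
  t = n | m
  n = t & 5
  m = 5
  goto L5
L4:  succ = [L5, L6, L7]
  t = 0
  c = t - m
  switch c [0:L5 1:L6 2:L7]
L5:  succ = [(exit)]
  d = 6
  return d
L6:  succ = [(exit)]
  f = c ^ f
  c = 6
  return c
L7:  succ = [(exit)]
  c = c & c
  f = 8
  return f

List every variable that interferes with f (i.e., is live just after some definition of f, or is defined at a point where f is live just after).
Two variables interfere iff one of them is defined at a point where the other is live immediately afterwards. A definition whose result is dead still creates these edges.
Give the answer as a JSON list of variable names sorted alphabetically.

Answer: ["c", "m", "n", "t"]

Analysis:
def/use:
  L0: {c,m,n} / ∅
  L1: {f} / {n}
  L2: {t} / ∅
  L3: {m,n,t} / {m,n}
  L4: {c,t} / {m}
  L5: {d} / ∅
  L6: {c,f} / {c,f}
  L7: {c,f} / {c}

Liveness:
  L0 li=∅ lo={c,m,n}
  L1 li={c,m,n} lo={c,f,m,n}
  L2 li={m,n} lo={m,n}
  L3 li={m,n} lo=∅
  L4 li={f,m} lo={c,f}
  L5 li=∅ lo=∅
  L6 li={c,f} lo=∅
  L7 li={c} lo=∅

Conflict graph:
  c — {f,m,n}
  d — ∅
  f — {c,m,n,t}
  m — {c,f,n,t}
  n — {c,f,m,t}
  t — {f,m,n}

N(f) = ["c", "m", "n", "t"]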